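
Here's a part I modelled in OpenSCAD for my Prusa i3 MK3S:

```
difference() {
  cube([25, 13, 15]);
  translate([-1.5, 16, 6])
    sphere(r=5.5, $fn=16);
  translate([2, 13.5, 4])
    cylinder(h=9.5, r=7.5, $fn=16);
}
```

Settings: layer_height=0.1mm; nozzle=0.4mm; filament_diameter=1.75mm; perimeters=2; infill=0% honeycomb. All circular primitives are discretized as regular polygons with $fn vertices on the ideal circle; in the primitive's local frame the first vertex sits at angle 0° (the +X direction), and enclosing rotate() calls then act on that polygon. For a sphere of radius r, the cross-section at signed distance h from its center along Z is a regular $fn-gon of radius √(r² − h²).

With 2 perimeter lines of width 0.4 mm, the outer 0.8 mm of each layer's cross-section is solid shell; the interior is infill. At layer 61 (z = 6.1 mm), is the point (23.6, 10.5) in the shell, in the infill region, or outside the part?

infill

At z = 6.1 mm: the 25×13 cube contributes its full rectangle; the r=5.5 sphere at (-1.5, 16) contributes a regular 16-gon of circumradius √(5.5²−0.1²) = 5.499; the r=7.5 cylinder at (2, 13.5) gives a regular 16-gon of circumradius 7.5 (constant along its height); Subtracting the remaining from the first: starting from the 25×13 cube, the r=5.5 sphere at (-1.5, 16) partially overlaps it — only the 4.21 mm² overlap (of its 92.58 mm²) is removed, clipping the outline; the r=7.5 cylinder at (2, 13.5) partially overlaps it — only the 48.72 mm² overlap (of its 172.21 mm²) is removed, clipping the outline — 1 connected region. Overall, the cross-section is a single solid region. The nearest boundary edge runs (25.00, 13.00)→(25.00, 0.00); distance from the point to it = 1.40 mm. The point is inside the cross-section and 1.40 mm from the nearest boundary — more than the 0.8 mm shell width (2 × 0.4), so it's in the infill interior.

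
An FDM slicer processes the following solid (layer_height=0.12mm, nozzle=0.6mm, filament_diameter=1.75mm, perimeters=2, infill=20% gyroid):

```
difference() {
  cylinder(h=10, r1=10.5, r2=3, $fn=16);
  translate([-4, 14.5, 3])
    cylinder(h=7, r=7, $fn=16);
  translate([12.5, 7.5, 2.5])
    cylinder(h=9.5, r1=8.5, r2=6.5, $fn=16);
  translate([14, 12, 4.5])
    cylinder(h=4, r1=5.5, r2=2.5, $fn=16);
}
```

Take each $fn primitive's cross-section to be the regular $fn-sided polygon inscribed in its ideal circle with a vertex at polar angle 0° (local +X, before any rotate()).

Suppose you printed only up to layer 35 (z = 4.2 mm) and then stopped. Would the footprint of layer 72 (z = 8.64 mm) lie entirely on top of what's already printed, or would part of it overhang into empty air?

Compare the two slices. At z = 4.2: the cone: at t=0.420 of its height the radius interpolates to r₁+(r₂−r₁)t = 7.350, giving a regular 16-gon of that circumradius (area = (16/2)·7.350²·sin(360°/16) = 165.39 mm²); the r=7 cylinder at (-4, 14.5) gives a regular 16-gon of circumradius 7 (constant along its height) (area = (16/2)·7.000²·sin(360°/16) = 150.01 mm²); the cone at (12.5, 7.5) contributes a regular 16-gon of circumradius 8.142 (interpolated between r1=8.5 and r2=6.5 at t=0.179) (area = (16/2)·8.142²·sin(360°/16) = 202.96 mm²); the cone at (14, 12) does not reach this height (z outside [4.5, 8.5]); Subtracting the remaining from the first: starting from the cone (165.39 mm²), the r=7 cylinder at (-4, 14.5) misses the remaining region (no effect); the cone at (12.5, 7.5) partially overlaps it — only the 2.29 mm² overlap (of its 202.96 mm²) is removed, clipping the outline — area = 163.09 mm². At z = 8.64: the cone: at t=0.864 of its height the radius interpolates to r₁+(r₂−r₁)t = 4.020, giving a regular 16-gon of that circumradius (area = (16/2)·4.020²·sin(360°/16) = 49.47 mm²); the cylinder at (-4, 14.5): section is a regular 16-gon, circumradius r=7 (area = (16/2)·7.000²·sin(360°/16) = 150.01 mm²); the cone at (12.5, 7.5) (r1=8.5→r2=6.5) has section circumradius 7.207 here — a regular 16-gon (area = (16/2)·7.207²·sin(360°/16) = 159.03 mm²); the cone at (14, 12) does not reach this height (z outside [4.5, 8.5]); After the difference (first − rest): starting from the cone (49.47 mm²), the r=7 cylinder at (-4, 14.5) misses the remaining region (no effect); the cone at (12.5, 7.5) misses the remaining region (no effect) — area = 49.47 mm². Checking containment: the cross-section at z = 8.64 is a subset of the cross-section at z = 4.2.

entirely on top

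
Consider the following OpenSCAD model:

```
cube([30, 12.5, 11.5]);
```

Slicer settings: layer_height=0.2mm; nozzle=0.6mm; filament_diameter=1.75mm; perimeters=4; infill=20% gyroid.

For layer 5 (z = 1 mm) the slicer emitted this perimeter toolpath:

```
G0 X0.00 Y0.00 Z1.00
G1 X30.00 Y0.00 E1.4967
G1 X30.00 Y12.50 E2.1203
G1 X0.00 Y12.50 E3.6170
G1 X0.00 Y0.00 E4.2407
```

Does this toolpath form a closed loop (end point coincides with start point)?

yes

Start point (G0): (0.00, 0.00). End point (last G1): the path returns to the start — closed.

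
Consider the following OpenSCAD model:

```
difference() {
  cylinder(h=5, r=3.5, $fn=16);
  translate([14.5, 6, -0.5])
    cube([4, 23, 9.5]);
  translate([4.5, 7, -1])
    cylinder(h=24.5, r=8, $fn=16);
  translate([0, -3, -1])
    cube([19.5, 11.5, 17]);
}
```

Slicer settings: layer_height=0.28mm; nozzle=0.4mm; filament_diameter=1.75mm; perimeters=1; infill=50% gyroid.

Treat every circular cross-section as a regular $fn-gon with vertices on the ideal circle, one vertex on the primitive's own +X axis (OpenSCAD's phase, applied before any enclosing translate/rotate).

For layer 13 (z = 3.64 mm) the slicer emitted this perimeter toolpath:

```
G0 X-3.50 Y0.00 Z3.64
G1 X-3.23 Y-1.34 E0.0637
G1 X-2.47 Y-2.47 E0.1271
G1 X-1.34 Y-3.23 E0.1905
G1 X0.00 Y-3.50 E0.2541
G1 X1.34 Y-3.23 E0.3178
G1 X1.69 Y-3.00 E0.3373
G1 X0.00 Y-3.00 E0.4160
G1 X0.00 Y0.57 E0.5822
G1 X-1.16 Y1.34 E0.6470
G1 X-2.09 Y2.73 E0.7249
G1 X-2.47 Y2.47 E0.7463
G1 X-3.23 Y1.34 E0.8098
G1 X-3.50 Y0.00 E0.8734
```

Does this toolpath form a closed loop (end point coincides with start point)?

Start point (G0): (-3.50, 0.00). End point (last G1): the path returns to the start — closed.

yes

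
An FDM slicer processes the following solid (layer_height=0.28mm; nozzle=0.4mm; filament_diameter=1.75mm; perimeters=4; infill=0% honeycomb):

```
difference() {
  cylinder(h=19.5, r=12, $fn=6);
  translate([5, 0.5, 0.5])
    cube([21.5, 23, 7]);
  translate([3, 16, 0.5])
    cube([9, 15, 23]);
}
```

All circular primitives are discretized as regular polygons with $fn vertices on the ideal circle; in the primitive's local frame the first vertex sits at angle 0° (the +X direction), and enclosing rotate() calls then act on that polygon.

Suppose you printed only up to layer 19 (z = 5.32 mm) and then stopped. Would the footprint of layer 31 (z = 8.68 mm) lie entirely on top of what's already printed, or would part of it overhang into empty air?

Compare the two slices. At z = 5.32: the r=12 cylinder contributes a regular 6-gon of circumradius 12 (area = (6/2)·12.000²·sin(360°/6) = 374.12 mm²); the 21.5×23 cube at (5, 0.5) contributes its full rectangle (area 494.50 mm²); the 9×15 cube at (3, 16) contributes its full rectangle (area 135.00 mm²); After the difference (first − rest): starting from the r=12 cylinder (374.12 mm²), the 21.5×23 cube at (5, 0.5) partially overlaps it — only the 38.14 mm² overlap (of its 494.50 mm²) is removed, clipping the outline; the 9×15 cube at (3, 16) misses the remaining region (no effect) — area = 335.98 mm². At z = 8.68: the cylinder: section is a regular 6-gon, circumradius r=12 (area = (6/2)·12.000²·sin(360°/6) = 374.12 mm²); the cube at (5, 0.5) is not intersected at this z (z outside [0.5, 7.5]); the cube at (3, 16) (footprint 9×15) is included at this height (area 135.00 mm²); After the difference (first − rest): starting from the r=12 cylinder (374.12 mm²), the 9×15 cube at (3, 16) misses the remaining region (no effect) — area = 374.12 mm². Checking containment: at z = 8.68 the cross-section extends beyond the z = 5.32 cross-section by about 38.14 mm².

part overhangs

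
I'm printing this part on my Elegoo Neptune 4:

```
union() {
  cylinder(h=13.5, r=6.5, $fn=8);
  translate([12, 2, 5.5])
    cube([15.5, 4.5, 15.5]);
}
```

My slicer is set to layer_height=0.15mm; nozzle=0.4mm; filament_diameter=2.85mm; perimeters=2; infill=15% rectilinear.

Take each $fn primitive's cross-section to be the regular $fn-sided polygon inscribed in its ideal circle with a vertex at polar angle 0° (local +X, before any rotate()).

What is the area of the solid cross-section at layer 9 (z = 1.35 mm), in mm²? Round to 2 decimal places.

119.50 mm²

At z = 1.35 mm: the r=6.5 cylinder contributes a regular 8-gon of circumradius 6.5 (area = (8/2)·6.500²·sin(360°/8) = 119.50 mm²); the cube at (12, 2) is not intersected at this z (z outside [5.5, 21]); Merging all regions: only the r=6.5 cylinder is present, so the union is just that shape — area = 119.50 mm². Overall, the cross-section is a single solid region. Net area = 119.50 mm².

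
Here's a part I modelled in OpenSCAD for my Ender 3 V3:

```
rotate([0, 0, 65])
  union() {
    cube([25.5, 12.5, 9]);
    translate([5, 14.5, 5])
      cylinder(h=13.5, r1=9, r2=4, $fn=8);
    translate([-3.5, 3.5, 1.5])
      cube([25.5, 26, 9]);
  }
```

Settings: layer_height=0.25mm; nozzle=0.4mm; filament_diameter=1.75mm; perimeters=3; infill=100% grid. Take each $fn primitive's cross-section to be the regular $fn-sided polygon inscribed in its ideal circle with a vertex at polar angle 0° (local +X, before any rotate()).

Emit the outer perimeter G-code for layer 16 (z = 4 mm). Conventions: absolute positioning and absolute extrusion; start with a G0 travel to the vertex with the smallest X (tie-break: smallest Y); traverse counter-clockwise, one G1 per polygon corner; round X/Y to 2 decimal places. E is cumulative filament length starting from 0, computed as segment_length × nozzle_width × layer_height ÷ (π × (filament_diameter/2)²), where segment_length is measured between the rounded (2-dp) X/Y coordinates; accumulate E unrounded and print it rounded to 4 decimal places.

G0 X-28.22 Y9.30 Z4.00
G1 X-4.65 Y-1.69 E1.0812
G1 X-3.17 Y1.48 E1.2267
G1 X0.00 Y0.00 E1.3721
G1 X10.78 Y23.11 E2.4323
G1 X-0.55 Y28.39 E2.9520
G1 X-2.03 Y25.22 E3.0974
G1 X-17.44 Y32.41 E3.8044
G1 X-28.22 Y9.30 E4.8646

At z = 4 mm: the 25.5×12.5 cube contributes its full rectangle; the cone at (5, 14.5) is not intersected at this z (z outside [5, 18.5]); the 25.5×26 cube at (-3.5, 3.5) contributes its full rectangle; Merging all regions: the regions partially overlap (shared area 198.00 mm²), so overlapping operands fuse into one piece — 1 connected region; (rotated 65° about Z; rotation is an isometry so areas/perimeters/island counts are preserved). The outline is a single polygon with 8 vertices. Extrusion per mm of travel: 0.4 × 0.25 / (π × 0.875²) = 0.041575. Accumulating E over each segment gives final E = 4.8646.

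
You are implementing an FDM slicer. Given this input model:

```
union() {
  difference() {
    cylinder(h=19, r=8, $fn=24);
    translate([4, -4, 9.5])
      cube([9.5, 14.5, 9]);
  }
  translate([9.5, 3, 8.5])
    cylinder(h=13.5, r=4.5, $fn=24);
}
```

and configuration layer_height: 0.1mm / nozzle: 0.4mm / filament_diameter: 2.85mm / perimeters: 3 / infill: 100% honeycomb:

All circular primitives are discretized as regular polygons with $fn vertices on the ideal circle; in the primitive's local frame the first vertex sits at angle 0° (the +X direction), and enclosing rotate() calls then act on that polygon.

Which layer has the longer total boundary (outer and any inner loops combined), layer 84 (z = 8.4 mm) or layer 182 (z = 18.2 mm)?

Layer 84 (z = 8.4): the r=8 cylinder contributes a regular 24-gon of circumradius 8 (perimeter = 2·24·8.000·sin(180°/24) = 50.12 mm); the cube at (4, -4) does not reach this height (z outside [9.5, 18.5]); After the difference (first − rest): none of the subtracted shapes is present at this height, so the r=8 cylinder is unchanged — boundary = 50.12 mm; the cylinder at (9.5, 3) does not reach this height (z outside [8.5, 22]); Taking the union: only that combined region is present, so the union is just that shape — boundary = 50.12 mm. So its perimeter = 50.12 mm. Layer 182 (z = 18.2): the cylinder: section is a regular 24-gon, circumradius r=8 (perimeter = 2·24·8.000·sin(180°/24) = 50.12 mm); the cube at (4, -4) (footprint 9.5×14.5) is included at this height (perimeter 48.00 mm); Subtracting the remaining from the first: starting from the r=8 cylinder, the 9.5×14.5 cube at (4, -4) partially overlaps it — only the 33.69 mm² overlap (of its 137.75 mm²) is removed, clipping the outline — boundary = 51.45 mm; the cylinder at (9.5, 3): section is a regular 24-gon, circumradius r=4.5 (perimeter = 2·24·4.500·sin(180°/24) = 28.19 mm); Combining (union): the 2 present regions are separate (no shared area or edge), so areas and boundary lengths simply add and each stays a separate island — boundary = 79.64 mm. So its perimeter = 79.64 mm. Layer 182 is larger (79.64 vs 50.12 mm).

layer 182 (z = 18.2 mm)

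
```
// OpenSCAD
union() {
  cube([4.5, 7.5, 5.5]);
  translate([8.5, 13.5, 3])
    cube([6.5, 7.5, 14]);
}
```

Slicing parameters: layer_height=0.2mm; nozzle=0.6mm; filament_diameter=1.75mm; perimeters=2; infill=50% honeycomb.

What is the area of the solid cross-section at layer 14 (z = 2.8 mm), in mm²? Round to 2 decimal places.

At z = 2.8 mm: the cube is present — its section is the full 4.5×7.5 rectangle (area 33.75 mm²); the cube at (8.5, 13.5) is absent (z outside [3, 17]); Taking the union: only the 4.5×7.5 cube is present, so the union is just that shape — area = 33.75 mm². Overall, the cross-section is a single solid region. Net area = 33.75 mm².

33.75 mm²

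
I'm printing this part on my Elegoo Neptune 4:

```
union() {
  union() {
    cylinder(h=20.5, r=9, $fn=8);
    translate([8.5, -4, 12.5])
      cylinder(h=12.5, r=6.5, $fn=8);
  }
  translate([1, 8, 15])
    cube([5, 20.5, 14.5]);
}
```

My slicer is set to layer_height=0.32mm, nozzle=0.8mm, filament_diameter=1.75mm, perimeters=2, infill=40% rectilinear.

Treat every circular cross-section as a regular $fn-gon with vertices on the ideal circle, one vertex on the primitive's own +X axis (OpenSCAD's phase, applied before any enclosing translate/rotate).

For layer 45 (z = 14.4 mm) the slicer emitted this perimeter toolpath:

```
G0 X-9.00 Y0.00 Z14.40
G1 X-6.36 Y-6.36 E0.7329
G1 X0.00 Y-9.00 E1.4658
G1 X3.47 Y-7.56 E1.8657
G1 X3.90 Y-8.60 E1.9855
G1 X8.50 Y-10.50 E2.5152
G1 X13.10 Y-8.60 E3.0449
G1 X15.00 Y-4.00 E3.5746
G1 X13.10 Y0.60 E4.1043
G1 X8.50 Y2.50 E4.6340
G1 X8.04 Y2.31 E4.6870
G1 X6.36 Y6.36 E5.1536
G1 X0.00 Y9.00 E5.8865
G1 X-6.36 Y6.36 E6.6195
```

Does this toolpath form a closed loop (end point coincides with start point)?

Start point (G0): (-9.00, 0.00). End point (last G1): the path does not return to the start — open.

no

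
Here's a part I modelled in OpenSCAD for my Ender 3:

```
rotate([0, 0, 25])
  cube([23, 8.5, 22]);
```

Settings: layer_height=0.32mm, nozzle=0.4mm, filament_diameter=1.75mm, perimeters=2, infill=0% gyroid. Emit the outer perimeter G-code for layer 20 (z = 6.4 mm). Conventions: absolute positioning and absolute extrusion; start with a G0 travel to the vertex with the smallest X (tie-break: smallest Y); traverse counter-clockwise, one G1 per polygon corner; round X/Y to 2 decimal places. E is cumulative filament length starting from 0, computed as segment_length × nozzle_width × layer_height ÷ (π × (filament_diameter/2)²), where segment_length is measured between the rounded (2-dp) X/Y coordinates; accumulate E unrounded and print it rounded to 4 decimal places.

At z = 6.4 mm: the 23×8.5 cube contributes its full rectangle; (rotated 25° about Z; rotation is an isometry so areas/perimeters/island counts are preserved). The outline is a single polygon with 4 vertices. Extrusion per mm of travel: 0.4 × 0.32 / (π × 0.875²) = 0.053216. Accumulating E over each segment gives final E = 3.3524.

G0 X-3.59 Y7.70 Z6.40
G1 X0.00 Y0.00 E0.4521
G1 X20.85 Y9.72 E1.6763
G1 X17.25 Y17.42 E2.1287
G1 X-3.59 Y7.70 E3.3524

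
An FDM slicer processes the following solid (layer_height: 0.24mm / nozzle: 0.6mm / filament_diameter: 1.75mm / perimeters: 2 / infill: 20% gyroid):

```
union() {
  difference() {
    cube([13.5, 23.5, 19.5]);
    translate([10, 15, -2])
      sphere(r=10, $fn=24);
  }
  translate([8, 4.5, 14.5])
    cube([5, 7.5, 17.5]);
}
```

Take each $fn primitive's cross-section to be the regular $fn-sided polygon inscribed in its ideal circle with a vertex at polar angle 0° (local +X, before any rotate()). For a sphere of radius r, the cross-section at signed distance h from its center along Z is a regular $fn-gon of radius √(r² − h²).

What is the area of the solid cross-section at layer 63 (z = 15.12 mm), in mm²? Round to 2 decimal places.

At z = 15.12 mm: the cube (footprint 13.5×23.5) is included at this height (area 317.25 mm²); the sphere at (10, 15) is not intersected at this z (|z−center|=17.120 > r=10); Subtracting the remaining from the first: none of the subtracted shapes is present at this height, so the 13.5×23.5 cube is unchanged — area = 317.25 mm²; the cube at (8, 4.5) is present — its section is the full 5×7.5 rectangle (area 37.50 mm²); Taking the union: the 5×7.5 cube at (8, 4.5) lies entirely inside that combined region, so the union is just that combined region — area = 317.25 mm². Overall, the cross-section is a single solid region. Net area = 317.25 mm².

317.25 mm²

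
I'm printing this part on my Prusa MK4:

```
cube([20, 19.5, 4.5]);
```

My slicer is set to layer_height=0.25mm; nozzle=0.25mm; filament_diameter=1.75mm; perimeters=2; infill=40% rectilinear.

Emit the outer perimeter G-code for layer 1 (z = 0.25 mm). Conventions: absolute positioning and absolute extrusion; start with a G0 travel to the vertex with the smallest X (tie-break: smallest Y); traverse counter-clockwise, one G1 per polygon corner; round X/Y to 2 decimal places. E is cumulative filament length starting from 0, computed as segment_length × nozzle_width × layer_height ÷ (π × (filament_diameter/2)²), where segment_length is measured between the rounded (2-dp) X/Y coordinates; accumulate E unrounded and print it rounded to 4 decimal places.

At z = 0.25 mm: the cube is present — its section is the full 20×19.5 rectangle. The outline is a single polygon with 4 vertices. Extrusion per mm of travel: 0.25 × 0.25 / (π × 0.875²) = 0.025984. Accumulating E over each segment gives final E = 2.0528.

G0 X0.00 Y0.00 Z0.25
G1 X20.00 Y0.00 E0.5197
G1 X20.00 Y19.50 E1.0264
G1 X0.00 Y19.50 E1.5461
G1 X0.00 Y0.00 E2.0528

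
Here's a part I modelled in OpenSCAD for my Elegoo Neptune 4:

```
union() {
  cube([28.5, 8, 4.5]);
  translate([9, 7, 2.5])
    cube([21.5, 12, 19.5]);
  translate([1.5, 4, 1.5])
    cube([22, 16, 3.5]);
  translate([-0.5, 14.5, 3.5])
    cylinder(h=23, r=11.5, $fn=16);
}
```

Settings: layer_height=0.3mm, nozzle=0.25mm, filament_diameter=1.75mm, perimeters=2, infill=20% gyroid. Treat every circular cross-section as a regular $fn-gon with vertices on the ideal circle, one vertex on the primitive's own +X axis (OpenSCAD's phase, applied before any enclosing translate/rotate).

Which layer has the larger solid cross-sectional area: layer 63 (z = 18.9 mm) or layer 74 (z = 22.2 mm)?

Layer 63 (z = 18.9): the cube is absent (z outside [0, 4.5]); the cube at (9, 7) is present — its section is the full 21.5×12 rectangle (area 258.00 mm²); the cube at (1.5, 4) does not reach this height (z outside [1.5, 5]); the cylinder at (-0.5, 14.5): section is a regular 16-gon, circumradius r=11.5 (area = (16/2)·11.500²·sin(360°/16) = 404.88 mm²); Taking the union: the regions partially overlap — summed areas 662.88 mm² minus the doubly-counted overlap 14.81 mm² gives 648.07 mm² — area = 648.07 mm². So its area = 648.07 mm². Layer 74 (z = 22.2): the cube is absent (z outside [0, 4.5]); the cube at (9, 7) is absent (z outside [2.5, 22]); the cube at (1.5, 4) does not reach this height (z outside [1.5, 5]); the r=11.5 cylinder at (-0.5, 14.5) contributes a regular 16-gon of circumradius 11.5 (area = (16/2)·11.500²·sin(360°/16) = 404.88 mm²); Merging all regions: only the r=11.5 cylinder at (-0.5, 14.5) is present, so the union is just that shape — area = 404.88 mm². So its area = 404.88 mm². Layer 63 is larger (648.07 vs 404.88 mm²).

layer 63 (z = 18.9 mm)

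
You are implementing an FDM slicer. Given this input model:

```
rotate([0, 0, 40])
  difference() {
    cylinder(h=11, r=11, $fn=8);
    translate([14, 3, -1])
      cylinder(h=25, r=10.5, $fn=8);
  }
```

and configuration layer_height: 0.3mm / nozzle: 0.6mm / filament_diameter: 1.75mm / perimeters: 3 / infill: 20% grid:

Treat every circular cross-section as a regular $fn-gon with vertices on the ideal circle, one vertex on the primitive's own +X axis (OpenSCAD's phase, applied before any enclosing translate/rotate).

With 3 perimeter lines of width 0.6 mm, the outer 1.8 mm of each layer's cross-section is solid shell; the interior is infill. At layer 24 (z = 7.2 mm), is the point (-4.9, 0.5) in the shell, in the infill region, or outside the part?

infill

At z = 7.2 mm: the r=11 cylinder gives a regular 8-gon of circumradius 11 (constant along its height); the r=10.5 cylinder at (14, 3) contributes a regular 8-gon of circumradius 10.5; Subtracting the remaining from the first: starting from the r=11 cylinder, the r=10.5 cylinder at (14, 3) partially overlaps it — only the 60.91 mm² overlap (of its 311.83 mm²) is removed, clipping the outline — 1 connected region; (rotated 40° about Z; rotation is an isometry so areas/perimeters/island counts are preserved). Overall, the cross-section is a single solid region. Undo the 40° rotation: the query point maps to (-3.432, 3.533) in the un-rotated model frame. The nearest boundary edge runs (-7.78, 7.78)→(0.00, 11.00); distance from the point to it = 5.59 mm. The point is inside the cross-section and 5.59 mm from the nearest boundary — more than the 1.8 mm shell width (3 × 0.6), so it's in the infill interior.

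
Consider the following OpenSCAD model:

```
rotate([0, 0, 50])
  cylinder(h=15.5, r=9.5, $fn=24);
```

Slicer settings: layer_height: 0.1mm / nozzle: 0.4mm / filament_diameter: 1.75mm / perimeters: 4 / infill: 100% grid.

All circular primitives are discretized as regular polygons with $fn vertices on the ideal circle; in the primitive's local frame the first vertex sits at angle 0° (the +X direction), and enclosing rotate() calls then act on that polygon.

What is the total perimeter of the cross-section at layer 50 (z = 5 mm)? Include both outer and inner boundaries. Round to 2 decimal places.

59.52 mm

At z = 5 mm: the cylinder: section is a regular 24-gon, circumradius r=9.5 (perimeter = 2·24·9.500·sin(180°/24) = 59.52 mm); (rotated 50° about Z; rotation is an isometry so areas/perimeters/island counts are preserved). Overall, the cross-section is a single solid region. Total boundary length (outer) = 59.52 mm.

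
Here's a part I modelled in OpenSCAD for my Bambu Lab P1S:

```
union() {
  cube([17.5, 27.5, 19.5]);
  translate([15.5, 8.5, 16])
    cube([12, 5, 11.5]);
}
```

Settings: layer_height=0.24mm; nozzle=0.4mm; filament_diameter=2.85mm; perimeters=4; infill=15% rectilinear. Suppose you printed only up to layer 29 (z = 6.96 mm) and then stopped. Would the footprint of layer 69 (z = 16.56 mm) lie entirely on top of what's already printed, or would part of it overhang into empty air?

Compare the two slices. At z = 6.96: the cube (footprint 17.5×27.5) is included at this height (area 481.25 mm²); the cube at (15.5, 8.5) is absent (z outside [16, 27.5]); Combining (union): only the 17.5×27.5 cube is present, so the union is just that shape — area = 481.25 mm². At z = 16.56: the cube (footprint 17.5×27.5) is included at this height (area 481.25 mm²); the 12×5 cube at (15.5, 8.5) contributes its full rectangle (area 60.00 mm²); Combining (union): the regions partially overlap — summed areas 541.25 mm² minus the doubly-counted overlap 10.00 mm² gives 531.25 mm² — area = 531.25 mm². Checking containment: at z = 16.56 the cross-section extends beyond the z = 6.96 cross-section by about 50.00 mm².

part overhangs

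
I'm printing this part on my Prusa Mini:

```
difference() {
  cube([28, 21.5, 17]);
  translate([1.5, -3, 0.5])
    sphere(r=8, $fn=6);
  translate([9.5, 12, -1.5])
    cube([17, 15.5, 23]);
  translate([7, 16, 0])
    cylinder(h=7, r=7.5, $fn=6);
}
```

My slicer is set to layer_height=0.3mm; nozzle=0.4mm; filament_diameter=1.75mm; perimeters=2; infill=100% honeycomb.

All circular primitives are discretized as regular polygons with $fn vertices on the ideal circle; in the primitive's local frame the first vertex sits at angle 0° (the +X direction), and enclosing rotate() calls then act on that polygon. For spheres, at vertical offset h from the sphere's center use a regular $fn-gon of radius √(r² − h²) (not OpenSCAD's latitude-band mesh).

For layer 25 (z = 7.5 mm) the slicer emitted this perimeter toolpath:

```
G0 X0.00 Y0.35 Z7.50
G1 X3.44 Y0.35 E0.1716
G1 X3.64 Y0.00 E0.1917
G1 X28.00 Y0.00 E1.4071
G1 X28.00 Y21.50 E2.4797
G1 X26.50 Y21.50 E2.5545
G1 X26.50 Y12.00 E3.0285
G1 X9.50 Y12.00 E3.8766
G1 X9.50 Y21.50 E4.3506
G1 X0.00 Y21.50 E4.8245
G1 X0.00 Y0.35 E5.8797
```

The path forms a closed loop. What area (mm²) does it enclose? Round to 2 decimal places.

Apply the shoelace formula to the sequence of (X, Y) vertices; enclosed area = 439.26 mm².

439.26 mm²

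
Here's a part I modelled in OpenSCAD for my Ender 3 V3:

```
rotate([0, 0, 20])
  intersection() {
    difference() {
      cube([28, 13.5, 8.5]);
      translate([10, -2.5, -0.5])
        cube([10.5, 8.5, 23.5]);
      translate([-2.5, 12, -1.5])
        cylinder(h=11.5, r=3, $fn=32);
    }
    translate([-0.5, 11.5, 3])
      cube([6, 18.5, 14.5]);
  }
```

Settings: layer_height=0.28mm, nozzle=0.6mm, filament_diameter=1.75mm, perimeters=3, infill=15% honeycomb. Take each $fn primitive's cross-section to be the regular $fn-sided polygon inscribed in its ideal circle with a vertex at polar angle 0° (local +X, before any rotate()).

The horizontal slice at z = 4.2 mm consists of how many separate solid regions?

At z = 4.2 mm: the cube (footprint 28×13.5) is included at this height; the cube at (10, -2.5) is present — its section is the full 10.5×8.5 rectangle; the cylinder at (-2.5, 12): section is a regular 32-gon, circumradius r=3; Taking the first minus the rest: starting from the 28×13.5 cube, the 10.5×8.5 cube at (10, -2.5) partially overlaps it — only the 63.00 mm² overlap (of its 89.25 mm²) is removed, clipping the outline; the r=3 cylinder at (-2.5, 12) partially overlaps it — only the 1.08 mm² overlap (of its 28.09 mm²) is removed, clipping the outline — 1 connected region; the cube at (-0.5, 11.5) is present — its section is the full 6×18.5 rectangle; After intersecting: the 6×18.5 cube at (-0.5, 11.5) partially overlaps the result so far; clipping to the common part keeps 10.22 mm² — 1 connected region; (rotated 20° about Z; rotation is an isometry so areas/perimeters/island counts are preserved). The result has 1 disconnected region.

1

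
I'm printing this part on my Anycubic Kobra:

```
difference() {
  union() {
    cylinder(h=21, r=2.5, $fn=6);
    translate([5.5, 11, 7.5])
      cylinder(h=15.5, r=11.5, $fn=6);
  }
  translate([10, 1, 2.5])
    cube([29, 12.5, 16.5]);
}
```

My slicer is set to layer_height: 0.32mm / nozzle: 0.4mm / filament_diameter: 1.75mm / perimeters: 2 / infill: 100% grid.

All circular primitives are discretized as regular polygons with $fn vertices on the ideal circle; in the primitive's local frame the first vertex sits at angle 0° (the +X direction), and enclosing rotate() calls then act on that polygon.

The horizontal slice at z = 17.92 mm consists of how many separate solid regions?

At z = 17.92 mm: the cylinder: section is a regular 6-gon, circumradius r=2.5; the cylinder at (5.5, 11): section is a regular 6-gon, circumradius r=11.5; Combining (union): the regions partially overlap (shared area 2.42 mm²), so overlapping operands fuse into one piece — 1 connected region; the cube at (10, 1) is present — its section is the full 29×12.5 rectangle; After the difference (first − rest): starting from the result so far, the 29×12.5 cube at (10, 1) partially overlaps it — only the 56.78 mm² overlap (of its 362.50 mm²) is removed, clipping the outline — 1 connected region. The result has 1 disconnected region.

1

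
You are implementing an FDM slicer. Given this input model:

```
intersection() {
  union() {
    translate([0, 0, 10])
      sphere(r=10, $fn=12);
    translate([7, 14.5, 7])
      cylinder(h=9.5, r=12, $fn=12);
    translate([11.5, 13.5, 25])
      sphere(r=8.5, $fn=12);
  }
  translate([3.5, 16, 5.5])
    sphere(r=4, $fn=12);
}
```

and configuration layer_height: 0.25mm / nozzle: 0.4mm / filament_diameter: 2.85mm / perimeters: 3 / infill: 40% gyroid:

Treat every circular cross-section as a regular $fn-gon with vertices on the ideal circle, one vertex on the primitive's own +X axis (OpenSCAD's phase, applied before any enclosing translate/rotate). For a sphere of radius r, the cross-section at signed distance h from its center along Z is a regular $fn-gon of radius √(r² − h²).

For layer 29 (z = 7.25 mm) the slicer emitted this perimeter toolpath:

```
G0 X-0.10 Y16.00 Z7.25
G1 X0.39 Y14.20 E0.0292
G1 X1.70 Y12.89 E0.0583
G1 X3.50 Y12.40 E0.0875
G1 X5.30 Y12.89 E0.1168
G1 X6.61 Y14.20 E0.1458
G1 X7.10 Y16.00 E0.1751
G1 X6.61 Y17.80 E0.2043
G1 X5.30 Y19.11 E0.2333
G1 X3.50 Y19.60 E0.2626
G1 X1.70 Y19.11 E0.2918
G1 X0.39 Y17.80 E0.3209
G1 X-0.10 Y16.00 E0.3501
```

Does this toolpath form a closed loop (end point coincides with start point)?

Start point (G0): (-0.10, 16.00). End point (last G1): the path returns to the start — closed.

yes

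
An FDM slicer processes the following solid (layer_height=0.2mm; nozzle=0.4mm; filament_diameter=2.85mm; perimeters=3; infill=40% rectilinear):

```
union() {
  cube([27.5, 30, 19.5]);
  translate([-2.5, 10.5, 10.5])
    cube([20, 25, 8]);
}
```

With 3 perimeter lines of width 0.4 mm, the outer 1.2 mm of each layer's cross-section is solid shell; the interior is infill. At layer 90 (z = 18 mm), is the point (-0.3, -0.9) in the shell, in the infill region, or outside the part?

At z = 18 mm: the cube (footprint 27.5×30) is included at this height; the cube at (-2.5, 10.5) is present — its section is the full 20×25 rectangle; Taking the union: the regions partially overlap (shared area 341.25 mm²), so overlapping operands fuse into one piece — 1 connected region. Overall, the cross-section is a single solid region. The nearest boundary edge runs (27.50, 0.00)→(0.00, 0.00); distance from the point to it = 0.95 mm. The point is not inside any of the regions above, so it lies outside the cross-section (0.95 mm from the nearest boundary).

outside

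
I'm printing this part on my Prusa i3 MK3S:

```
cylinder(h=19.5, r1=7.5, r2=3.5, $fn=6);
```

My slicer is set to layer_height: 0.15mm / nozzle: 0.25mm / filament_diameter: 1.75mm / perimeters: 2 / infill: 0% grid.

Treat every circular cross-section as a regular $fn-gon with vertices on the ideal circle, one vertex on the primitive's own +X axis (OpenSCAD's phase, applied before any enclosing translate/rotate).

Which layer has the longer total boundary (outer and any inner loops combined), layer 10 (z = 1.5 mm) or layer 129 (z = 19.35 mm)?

Layer 10 (z = 1.5): the cone contributes a regular 6-gon of circumradius 7.192 (interpolated between r1=7.5 and r2=3.5 at t=0.077) (perimeter = 2·6·7.192·sin(180°/6) = 43.15 mm). So its perimeter = 43.15 mm. Layer 129 (z = 19.35): the cone: at t=0.992 of its height the radius interpolates to r₁+(r₂−r₁)t = 3.531, giving a regular 6-gon of that circumradius (perimeter = 2·6·3.531·sin(180°/6) = 21.18 mm). So its perimeter = 21.18 mm. Layer 10 is larger (43.15 vs 21.18 mm).

layer 10 (z = 1.5 mm)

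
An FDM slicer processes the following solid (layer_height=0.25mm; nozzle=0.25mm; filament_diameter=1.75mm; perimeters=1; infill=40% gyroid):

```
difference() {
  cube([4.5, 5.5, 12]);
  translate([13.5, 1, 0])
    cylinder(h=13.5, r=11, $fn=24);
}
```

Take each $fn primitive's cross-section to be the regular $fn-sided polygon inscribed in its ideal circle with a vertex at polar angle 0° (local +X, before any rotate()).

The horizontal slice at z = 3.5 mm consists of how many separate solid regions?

At z = 3.5 mm: the 4.5×5.5 cube contributes its full rectangle; the r=11 cylinder at (13.5, 1) gives a regular 24-gon of circumradius 11 (constant along its height); After the difference (first − rest): starting from the 4.5×5.5 cube, the r=11 cylinder at (13.5, 1) partially overlaps it — only the 9.22 mm² overlap (of its 375.81 mm²) is removed, clipping the outline — 1 connected region. The result has 1 disconnected region.

1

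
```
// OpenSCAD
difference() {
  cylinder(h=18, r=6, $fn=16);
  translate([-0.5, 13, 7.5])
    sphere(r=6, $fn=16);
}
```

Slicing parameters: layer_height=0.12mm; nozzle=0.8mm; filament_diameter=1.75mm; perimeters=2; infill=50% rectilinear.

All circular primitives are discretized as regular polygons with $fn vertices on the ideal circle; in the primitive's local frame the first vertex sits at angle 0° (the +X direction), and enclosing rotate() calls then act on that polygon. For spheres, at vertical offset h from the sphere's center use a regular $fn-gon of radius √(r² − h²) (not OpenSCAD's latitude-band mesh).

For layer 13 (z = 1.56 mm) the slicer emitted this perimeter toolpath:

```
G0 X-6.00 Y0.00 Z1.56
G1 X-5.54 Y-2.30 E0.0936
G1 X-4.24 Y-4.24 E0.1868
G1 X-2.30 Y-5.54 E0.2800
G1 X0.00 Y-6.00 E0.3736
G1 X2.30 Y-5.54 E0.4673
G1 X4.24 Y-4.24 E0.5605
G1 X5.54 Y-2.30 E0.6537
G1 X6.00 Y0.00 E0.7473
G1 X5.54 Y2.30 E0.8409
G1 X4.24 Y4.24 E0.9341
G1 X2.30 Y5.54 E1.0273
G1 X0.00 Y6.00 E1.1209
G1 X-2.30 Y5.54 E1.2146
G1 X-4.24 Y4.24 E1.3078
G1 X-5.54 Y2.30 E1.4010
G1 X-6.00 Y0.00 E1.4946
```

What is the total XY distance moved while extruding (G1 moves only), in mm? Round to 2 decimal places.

37.45 mm

Sum the Euclidean lengths of each G1 segment: total = 37.45 mm.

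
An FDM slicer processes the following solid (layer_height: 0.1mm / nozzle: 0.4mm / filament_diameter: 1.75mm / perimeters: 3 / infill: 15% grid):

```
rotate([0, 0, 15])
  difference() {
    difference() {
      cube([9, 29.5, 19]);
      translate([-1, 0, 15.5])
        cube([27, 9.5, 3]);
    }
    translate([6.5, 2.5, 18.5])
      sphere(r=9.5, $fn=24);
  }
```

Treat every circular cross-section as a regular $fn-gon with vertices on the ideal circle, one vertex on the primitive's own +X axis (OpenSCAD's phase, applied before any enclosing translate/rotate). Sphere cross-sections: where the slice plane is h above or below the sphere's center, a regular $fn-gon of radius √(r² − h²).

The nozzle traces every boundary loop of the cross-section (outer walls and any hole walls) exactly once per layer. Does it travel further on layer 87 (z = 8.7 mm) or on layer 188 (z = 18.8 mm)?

Layer 87 (z = 8.7): the cube is present — its section is the full 9×29.5 rectangle (perimeter 77.00 mm); the cube at (-1, 0) is absent (z outside [15.5, 18.5]); Taking the first minus the rest: none of the subtracted shapes is present at this height, so the 9×29.5 cube is unchanged — boundary = 77.00 mm; the sphere at (6.5, 2.5) is absent (|z−center|=9.800 > r=9.5); Taking the first minus the rest: none of the subtracted shapes is present at this height, so the result so far is unchanged — boundary = 77.00 mm; (whole slice rotated 15° about Z — lengths, areas and connectivity unchanged). So its perimeter = 77.00 mm. Layer 188 (z = 18.8): the 9×29.5 cube contributes its full rectangle (perimeter 77.00 mm); the cube at (-1, 0) does not reach this height (z outside [15.5, 18.5]); Taking the first minus the rest: none of the subtracted shapes is present at this height, so the 9×29.5 cube is unchanged — boundary = 77.00 mm; the r=9.5 sphere at (6.5, 2.5) slices to a regular 24-gon of circumradius 9.495 (√(r²−h²) with h=0.3 from center) (perimeter = 2·24·9.495·sin(180°/24) = 59.49 mm); Subtracting the remaining from the first: starting from that combined region, the r=9.5 sphere at (6.5, 2.5) partially overlaps it — only the 101.91 mm² overlap (of its 280.02 mm²) is removed, clipping the outline — boundary = 56.66 mm; (rotated 15° about Z; rotation is an isometry so areas/perimeters/island counts are preserved). So its perimeter = 56.66 mm. Layer 87 is larger (77.00 vs 56.66 mm).

layer 87 (z = 8.7 mm)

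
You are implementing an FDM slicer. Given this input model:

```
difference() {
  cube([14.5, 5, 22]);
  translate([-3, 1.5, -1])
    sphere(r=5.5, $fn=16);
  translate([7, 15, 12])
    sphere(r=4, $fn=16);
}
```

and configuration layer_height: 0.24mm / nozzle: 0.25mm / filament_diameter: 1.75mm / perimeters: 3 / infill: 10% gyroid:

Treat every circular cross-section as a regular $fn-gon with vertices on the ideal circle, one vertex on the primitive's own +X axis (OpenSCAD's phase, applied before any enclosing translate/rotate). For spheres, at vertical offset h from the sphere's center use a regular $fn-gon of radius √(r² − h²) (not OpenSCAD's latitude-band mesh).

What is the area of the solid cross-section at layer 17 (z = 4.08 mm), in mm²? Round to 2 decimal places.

At z = 4.08 mm: the cube is present — its section is the full 14.5×5 rectangle (area 72.50 mm²); the sphere at (-3, 1.5): section is a regular 16-gon, circumradius = √(r²−h²) = √(5.5²−5.08²) = 2.108 (area = (16/2)·2.108²·sin(360°/16) = 13.60 mm²); the sphere at (7, 15) does not reach this height (|z−center|=7.920 > r=4); Taking the first minus the rest: starting from the 14.5×5 cube (72.50 mm²), the r=5.5 sphere at (-3, 1.5) misses the remaining region (no effect) — area = 72.50 mm². Overall, the cross-section is a single solid region. Net area = 72.50 mm².

72.50 mm²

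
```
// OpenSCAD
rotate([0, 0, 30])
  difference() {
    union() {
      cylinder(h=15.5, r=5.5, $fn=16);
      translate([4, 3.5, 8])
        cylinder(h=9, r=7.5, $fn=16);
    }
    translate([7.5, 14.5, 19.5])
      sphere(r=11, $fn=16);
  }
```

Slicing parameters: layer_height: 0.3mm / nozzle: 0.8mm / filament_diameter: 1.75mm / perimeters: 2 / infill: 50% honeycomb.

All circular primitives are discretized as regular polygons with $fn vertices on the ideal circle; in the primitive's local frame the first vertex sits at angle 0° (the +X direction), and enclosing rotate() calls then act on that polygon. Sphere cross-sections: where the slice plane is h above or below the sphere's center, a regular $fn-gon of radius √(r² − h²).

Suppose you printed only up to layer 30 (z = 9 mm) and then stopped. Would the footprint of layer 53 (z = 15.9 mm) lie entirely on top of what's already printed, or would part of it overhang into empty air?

Compare the two slices. At z = 9: the r=5.5 cylinder gives a regular 16-gon of circumradius 5.5 (constant along its height) (area = (16/2)·5.500²·sin(360°/16) = 92.61 mm²); the r=7.5 cylinder at (4, 3.5) gives a regular 16-gon of circumradius 7.5 (constant along its height) (area = (16/2)·7.500²·sin(360°/16) = 172.21 mm²); Taking the union: the regions partially overlap — summed areas 264.82 mm² minus the doubly-counted overlap 61.05 mm² gives 203.77 mm² — area = 203.77 mm²; the sphere at (7.5, 14.5): section is a regular 16-gon, circumradius = √(r²−h²) = √(11²−10.5²) = 3.279 (area = (16/2)·3.279²·sin(360°/16) = 32.91 mm²); After the difference (first − rest): starting from the result so far (203.77 mm²), the r=11 sphere at (7.5, 14.5) misses the remaining region (no effect) — area = 203.77 mm²; (rotated 30° about Z; rotation is an isometry so areas/perimeters/island counts are preserved). At z = 15.9: the cylinder does not reach this height (z outside [0, 15.5]); the r=7.5 cylinder at (4, 3.5) gives a regular 16-gon of circumradius 7.5 (constant along its height) (area = (16/2)·7.500²·sin(360°/16) = 172.21 mm²); Combining (union): only the r=7.5 cylinder at (4, 3.5) is present, so the union is just that shape — area = 172.21 mm²; the sphere at (7.5, 14.5): section is a regular 16-gon, circumradius = √(r²−h²) = √(11²−3.6²) = 10.394 (area = (16/2)·10.394²·sin(360°/16) = 330.76 mm²); Subtracting the remaining from the first: starting from the result so far (172.21 mm²), the r=11 sphere at (7.5, 14.5) partially overlaps it — only the 55.50 mm² overlap (of its 330.76 mm²) is removed, clipping the outline — area = 116.71 mm²; (rotated 30° about Z; rotation is an isometry so areas/perimeters/island counts are preserved). Checking containment: the cross-section at z = 15.9 is a subset of the cross-section at z = 9.

entirely on top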